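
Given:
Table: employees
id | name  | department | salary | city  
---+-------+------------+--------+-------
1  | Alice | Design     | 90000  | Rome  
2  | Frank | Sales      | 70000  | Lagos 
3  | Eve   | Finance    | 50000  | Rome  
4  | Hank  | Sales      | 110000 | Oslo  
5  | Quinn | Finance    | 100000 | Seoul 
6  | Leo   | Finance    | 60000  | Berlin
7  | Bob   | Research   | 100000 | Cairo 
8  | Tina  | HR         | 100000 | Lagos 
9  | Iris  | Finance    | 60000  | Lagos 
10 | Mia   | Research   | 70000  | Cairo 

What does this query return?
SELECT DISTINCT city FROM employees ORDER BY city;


All 'city' values (row order): Rome, Lagos, Rome, Oslo, Seoul, Berlin, Cairo, Lagos, Lagos, Cairo
Removing duplicates leaves 6 unique value(s).

6 values:
Berlin
Cairo
Lagos
Oslo
Rome
Seoul


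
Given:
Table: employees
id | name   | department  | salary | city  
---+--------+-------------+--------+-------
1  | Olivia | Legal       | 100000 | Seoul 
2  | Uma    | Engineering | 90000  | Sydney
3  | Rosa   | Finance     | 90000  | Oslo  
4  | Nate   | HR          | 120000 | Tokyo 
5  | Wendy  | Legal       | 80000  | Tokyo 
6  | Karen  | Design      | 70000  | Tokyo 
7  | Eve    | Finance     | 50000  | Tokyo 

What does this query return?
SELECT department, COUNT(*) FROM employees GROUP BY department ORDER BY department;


Assigning each row to its department group:
  Olivia -> Legal
  Uma -> Engineering
  Rosa -> Finance
  Nate -> HR
  Wendy -> Legal
  Karen -> Design
  Eve -> Finance


5 groups:
Design, 1
Engineering, 1
Finance, 2
HR, 1
Legal, 2


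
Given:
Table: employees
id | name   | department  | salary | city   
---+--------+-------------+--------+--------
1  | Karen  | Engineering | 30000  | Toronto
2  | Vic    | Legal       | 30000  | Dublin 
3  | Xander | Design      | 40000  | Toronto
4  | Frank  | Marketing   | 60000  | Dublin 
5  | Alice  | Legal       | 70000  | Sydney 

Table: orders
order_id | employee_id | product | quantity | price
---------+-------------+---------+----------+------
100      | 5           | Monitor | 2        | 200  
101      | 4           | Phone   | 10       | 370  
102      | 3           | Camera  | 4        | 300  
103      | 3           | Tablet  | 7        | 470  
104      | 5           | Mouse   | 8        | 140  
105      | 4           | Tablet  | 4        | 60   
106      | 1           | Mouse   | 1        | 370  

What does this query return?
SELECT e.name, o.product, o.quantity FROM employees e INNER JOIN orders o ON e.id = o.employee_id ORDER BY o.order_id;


Joining employees.id = orders.employee_id:
  employee Alice (id=5) -> order Monitor
  employee Frank (id=4) -> order Phone
  employee Xander (id=3) -> order Camera
  employee Xander (id=3) -> order Tablet
  employee Alice (id=5) -> order Mouse
  employee Frank (id=4) -> order Tablet
  employee Karen (id=1) -> order Mouse


7 rows:
Alice, Monitor, 2
Frank, Phone, 10
Xander, Camera, 4
Xander, Tablet, 7
Alice, Mouse, 8
Frank, Tablet, 4
Karen, Mouse, 1


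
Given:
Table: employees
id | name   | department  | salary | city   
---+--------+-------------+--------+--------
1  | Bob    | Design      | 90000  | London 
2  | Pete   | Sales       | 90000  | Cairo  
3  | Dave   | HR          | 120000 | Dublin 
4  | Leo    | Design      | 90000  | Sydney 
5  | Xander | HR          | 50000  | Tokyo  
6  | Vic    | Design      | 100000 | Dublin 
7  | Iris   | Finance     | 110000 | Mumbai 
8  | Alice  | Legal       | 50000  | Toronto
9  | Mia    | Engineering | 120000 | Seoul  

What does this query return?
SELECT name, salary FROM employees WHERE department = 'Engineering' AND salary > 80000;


Filtering: department = 'Engineering' AND salary > 80000
Matching: 1 rows

1 rows:
Mia, 120000


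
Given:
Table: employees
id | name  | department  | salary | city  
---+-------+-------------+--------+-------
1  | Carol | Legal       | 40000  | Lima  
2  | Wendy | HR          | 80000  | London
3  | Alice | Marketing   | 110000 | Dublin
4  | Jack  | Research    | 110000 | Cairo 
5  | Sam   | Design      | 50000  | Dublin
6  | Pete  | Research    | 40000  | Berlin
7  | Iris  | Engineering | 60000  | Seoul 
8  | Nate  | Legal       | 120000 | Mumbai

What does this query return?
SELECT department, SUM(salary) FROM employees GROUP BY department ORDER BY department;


Summing salary within each department:
  Design: 50000 = 50000
  Engineering: 60000 = 60000
  HR: 80000 = 80000
  Legal: 40000 + 120000 = 160000
  Marketing: 110000 = 110000
  Research: 110000 + 40000 = 150000


6 groups:
Design, 50000
Engineering, 60000
HR, 80000
Legal, 160000
Marketing, 110000
Research, 150000


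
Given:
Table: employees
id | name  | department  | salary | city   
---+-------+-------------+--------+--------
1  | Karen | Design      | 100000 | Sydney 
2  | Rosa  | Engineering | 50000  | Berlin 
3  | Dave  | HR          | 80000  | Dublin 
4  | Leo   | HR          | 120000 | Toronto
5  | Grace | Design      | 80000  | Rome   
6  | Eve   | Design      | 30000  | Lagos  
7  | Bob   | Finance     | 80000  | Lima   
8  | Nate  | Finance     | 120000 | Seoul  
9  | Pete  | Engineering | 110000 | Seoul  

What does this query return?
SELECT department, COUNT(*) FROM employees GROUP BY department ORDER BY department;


Assigning each row to its department group:
  Karen -> Design
  Rosa -> Engineering
  Dave -> HR
  Leo -> HR
  Grace -> Design
  Eve -> Design
  Bob -> Finance
  Nate -> Finance
  Pete -> Engineering


4 groups:
Design, 3
Engineering, 2
Finance, 2
HR, 2


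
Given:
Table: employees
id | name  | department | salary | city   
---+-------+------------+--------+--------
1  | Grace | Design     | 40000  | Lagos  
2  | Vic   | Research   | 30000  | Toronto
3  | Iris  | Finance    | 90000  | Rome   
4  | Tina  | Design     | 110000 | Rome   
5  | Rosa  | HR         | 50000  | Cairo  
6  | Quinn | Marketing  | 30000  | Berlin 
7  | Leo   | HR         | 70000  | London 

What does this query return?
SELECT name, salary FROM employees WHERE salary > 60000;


Filtering: salary > 60000
Matching: 3 rows

3 rows:
Iris, 90000
Tina, 110000
Leo, 70000


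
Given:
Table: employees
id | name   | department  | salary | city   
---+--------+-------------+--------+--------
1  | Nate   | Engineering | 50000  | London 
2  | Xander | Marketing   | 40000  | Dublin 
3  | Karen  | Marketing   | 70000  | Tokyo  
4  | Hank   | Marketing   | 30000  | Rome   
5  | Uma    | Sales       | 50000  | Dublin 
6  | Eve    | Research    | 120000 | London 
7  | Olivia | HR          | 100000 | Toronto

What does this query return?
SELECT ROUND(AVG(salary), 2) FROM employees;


SUM(salary) = 460000
COUNT = 7
ROUND(AVG, 2) = ROUND(460000 / 7, 2) = 65714.29

65714.29


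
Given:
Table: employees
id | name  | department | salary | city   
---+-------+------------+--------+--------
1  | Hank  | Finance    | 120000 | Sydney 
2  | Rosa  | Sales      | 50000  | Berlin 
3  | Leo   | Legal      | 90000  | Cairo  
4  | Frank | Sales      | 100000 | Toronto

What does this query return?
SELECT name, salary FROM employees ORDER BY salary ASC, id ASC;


Sorting by salary ASC, then id ASC for ties

4 rows:
Rosa, 50000
Leo, 90000
Frank, 100000
Hank, 120000


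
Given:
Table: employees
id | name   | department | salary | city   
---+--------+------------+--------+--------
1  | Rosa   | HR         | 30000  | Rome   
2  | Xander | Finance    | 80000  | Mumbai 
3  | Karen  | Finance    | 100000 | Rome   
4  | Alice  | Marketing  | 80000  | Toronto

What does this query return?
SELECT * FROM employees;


SELECT * returns all 4 rows with all columns

4 rows:
1, Rosa, HR, 30000, Rome
2, Xander, Finance, 80000, Mumbai
3, Karen, Finance, 100000, Rome
4, Alice, Marketing, 80000, Toronto


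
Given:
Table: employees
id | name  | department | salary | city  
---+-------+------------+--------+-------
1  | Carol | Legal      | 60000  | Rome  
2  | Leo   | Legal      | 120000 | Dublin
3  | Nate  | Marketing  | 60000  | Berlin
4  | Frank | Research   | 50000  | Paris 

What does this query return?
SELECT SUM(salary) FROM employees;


SUM(salary) = 60000 + 120000 + 60000 + 50000 = 290000

290000


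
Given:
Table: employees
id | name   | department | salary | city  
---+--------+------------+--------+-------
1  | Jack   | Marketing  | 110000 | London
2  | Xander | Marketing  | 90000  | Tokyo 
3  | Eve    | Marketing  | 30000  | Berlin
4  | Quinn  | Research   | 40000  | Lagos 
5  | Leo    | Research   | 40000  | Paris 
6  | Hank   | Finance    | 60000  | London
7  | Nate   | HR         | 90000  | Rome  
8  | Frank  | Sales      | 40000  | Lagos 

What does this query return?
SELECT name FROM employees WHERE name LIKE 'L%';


LIKE 'L%' matches names starting with 'L'
Matching: 1

1 rows:
Leo


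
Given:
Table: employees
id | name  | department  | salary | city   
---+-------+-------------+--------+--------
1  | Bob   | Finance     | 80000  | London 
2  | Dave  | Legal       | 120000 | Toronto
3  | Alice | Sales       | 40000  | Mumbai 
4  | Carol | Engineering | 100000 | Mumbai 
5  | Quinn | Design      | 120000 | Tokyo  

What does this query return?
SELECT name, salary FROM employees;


Projecting columns: name, salary

5 rows:
Bob, 80000
Dave, 120000
Alice, 40000
Carol, 100000
Quinn, 120000


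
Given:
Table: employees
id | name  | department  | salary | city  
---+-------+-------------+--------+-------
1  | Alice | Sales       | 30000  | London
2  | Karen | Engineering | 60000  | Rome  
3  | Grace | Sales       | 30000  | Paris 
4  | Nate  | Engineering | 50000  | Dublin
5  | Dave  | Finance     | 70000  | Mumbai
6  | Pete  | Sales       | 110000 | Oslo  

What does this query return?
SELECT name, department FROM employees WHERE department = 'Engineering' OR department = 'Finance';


Filtering: department = 'Engineering' OR 'Finance'
Matching: 3 rows

3 rows:
Karen, Engineering
Nate, Engineering
Dave, Finance


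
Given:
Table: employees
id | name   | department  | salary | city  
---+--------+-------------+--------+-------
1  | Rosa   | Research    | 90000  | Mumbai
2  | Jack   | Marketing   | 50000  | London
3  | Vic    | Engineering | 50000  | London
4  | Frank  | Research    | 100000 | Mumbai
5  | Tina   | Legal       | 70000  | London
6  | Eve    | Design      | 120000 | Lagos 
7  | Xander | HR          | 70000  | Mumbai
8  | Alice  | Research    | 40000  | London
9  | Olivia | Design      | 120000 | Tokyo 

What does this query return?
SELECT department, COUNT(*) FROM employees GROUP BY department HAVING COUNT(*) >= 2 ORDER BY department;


Groups with count >= 2:
  Design: 2 -> PASS
  Research: 3 -> PASS
  Engineering: 1 -> filtered out
  HR: 1 -> filtered out
  Legal: 1 -> filtered out
  Marketing: 1 -> filtered out


2 groups:
Design, 2
Research, 3


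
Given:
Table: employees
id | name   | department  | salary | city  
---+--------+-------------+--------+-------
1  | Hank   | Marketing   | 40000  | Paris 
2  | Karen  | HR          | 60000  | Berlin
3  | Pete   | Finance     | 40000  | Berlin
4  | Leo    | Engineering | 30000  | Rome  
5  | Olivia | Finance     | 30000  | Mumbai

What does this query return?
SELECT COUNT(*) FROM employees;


COUNT(*) counts all rows

5


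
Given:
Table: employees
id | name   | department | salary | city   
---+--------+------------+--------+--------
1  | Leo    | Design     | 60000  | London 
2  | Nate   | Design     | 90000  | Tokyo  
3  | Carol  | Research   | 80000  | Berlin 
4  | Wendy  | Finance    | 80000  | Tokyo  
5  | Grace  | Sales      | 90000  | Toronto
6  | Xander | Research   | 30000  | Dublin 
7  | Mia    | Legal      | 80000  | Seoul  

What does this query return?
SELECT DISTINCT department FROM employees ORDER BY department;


All 'department' values (row order): Design, Design, Research, Finance, Sales, Research, Legal
Removing duplicates leaves 5 unique value(s).

5 values:
Design
Finance
Legal
Research
Sales


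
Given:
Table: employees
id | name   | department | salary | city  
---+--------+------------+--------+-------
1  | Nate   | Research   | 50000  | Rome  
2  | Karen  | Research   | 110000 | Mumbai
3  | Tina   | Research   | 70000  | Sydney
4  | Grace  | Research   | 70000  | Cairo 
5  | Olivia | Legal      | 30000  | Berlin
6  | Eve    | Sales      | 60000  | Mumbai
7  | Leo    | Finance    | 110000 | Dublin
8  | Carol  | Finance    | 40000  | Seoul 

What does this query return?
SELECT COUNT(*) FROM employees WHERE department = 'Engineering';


Counting rows where department = 'Engineering'


0


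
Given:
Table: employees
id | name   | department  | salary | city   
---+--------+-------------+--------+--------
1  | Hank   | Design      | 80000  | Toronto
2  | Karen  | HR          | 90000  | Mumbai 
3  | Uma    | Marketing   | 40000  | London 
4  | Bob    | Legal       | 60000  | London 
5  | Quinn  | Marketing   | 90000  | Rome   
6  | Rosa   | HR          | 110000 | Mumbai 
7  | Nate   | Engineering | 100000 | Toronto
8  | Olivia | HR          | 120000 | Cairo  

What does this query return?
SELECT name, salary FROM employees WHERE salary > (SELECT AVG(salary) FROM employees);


Subquery: AVG(salary) = 86250.0
Filtering: salary > 86250.0
  Karen (90000) -> MATCH
  Quinn (90000) -> MATCH
  Rosa (110000) -> MATCH
  Nate (100000) -> MATCH
  Olivia (120000) -> MATCH


5 rows:
Karen, 90000
Quinn, 90000
Rosa, 110000
Nate, 100000
Olivia, 120000


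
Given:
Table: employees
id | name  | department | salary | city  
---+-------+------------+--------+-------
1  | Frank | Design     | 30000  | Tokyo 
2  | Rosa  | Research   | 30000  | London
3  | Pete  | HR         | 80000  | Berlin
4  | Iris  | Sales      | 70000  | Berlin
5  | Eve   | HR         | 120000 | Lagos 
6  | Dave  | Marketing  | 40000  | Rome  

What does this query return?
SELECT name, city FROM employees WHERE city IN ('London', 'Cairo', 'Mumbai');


Filtering: city IN ('London', 'Cairo', 'Mumbai')
Matching: 1 rows

1 rows:
Rosa, London


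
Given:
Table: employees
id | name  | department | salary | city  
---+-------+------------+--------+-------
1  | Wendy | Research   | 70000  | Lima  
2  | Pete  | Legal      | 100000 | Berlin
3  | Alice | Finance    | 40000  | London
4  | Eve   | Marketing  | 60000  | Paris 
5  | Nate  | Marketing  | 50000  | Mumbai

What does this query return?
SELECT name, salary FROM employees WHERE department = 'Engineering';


Filtering: department = 'Engineering'
Matching rows: 0

Empty result set (0 rows)


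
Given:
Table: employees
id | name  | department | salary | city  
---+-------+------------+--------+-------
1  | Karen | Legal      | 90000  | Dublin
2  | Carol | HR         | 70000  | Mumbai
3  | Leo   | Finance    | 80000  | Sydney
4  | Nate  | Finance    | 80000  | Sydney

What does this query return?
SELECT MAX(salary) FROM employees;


Salaries: 90000, 70000, 80000, 80000
MAX = 90000

90000


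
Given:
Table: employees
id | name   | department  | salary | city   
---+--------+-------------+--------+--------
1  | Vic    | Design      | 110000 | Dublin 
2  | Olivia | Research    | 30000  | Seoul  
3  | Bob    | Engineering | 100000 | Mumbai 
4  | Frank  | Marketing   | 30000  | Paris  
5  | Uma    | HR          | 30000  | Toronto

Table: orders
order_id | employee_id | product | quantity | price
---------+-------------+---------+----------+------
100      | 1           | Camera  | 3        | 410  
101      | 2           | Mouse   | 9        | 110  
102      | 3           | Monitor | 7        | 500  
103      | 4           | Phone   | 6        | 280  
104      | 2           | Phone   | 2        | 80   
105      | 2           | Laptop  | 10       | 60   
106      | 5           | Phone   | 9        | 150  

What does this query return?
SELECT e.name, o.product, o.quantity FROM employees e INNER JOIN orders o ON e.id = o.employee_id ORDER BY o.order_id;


Joining employees.id = orders.employee_id:
  employee Vic (id=1) -> order Camera
  employee Olivia (id=2) -> order Mouse
  employee Bob (id=3) -> order Monitor
  employee Frank (id=4) -> order Phone
  employee Olivia (id=2) -> order Phone
  employee Olivia (id=2) -> order Laptop
  employee Uma (id=5) -> order Phone


7 rows:
Vic, Camera, 3
Olivia, Mouse, 9
Bob, Monitor, 7
Frank, Phone, 6
Olivia, Phone, 2
Olivia, Laptop, 10
Uma, Phone, 9


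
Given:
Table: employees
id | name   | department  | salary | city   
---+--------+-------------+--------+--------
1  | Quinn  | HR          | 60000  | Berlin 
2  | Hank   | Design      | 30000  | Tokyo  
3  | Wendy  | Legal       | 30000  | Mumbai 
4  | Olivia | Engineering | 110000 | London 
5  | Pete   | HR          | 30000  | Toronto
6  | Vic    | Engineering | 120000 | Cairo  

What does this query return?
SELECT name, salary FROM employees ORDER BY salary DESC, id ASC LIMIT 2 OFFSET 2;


Sort by salary DESC (id ASC tiebreak), then skip 2 and take 2
Rows 3 through 4

2 rows:
Quinn, 60000
Hank, 30000


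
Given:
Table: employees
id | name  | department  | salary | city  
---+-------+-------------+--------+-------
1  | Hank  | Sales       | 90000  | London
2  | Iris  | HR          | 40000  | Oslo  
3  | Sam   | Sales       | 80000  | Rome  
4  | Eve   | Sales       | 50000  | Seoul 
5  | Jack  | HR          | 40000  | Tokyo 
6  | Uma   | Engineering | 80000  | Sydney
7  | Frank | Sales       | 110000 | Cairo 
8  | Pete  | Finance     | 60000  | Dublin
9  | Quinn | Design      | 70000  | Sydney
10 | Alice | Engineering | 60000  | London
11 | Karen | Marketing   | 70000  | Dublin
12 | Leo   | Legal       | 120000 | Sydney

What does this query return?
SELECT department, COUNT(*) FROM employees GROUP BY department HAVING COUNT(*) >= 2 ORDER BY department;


Groups with count >= 2:
  Engineering: 2 -> PASS
  HR: 2 -> PASS
  Sales: 4 -> PASS
  Design: 1 -> filtered out
  Finance: 1 -> filtered out
  Legal: 1 -> filtered out
  Marketing: 1 -> filtered out


3 groups:
Engineering, 2
HR, 2
Sales, 4


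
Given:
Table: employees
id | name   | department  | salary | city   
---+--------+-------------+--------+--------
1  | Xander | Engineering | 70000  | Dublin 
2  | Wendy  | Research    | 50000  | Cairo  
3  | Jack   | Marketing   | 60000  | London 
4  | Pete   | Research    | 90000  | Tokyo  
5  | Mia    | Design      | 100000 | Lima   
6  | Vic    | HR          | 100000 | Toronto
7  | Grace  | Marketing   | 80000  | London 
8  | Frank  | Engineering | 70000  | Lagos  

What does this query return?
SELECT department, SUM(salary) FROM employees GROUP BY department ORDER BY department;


Summing salary within each department:
  Design: 100000 = 100000
  Engineering: 70000 + 70000 = 140000
  HR: 100000 = 100000
  Marketing: 60000 + 80000 = 140000
  Research: 50000 + 90000 = 140000


5 groups:
Design, 100000
Engineering, 140000
HR, 100000
Marketing, 140000
Research, 140000


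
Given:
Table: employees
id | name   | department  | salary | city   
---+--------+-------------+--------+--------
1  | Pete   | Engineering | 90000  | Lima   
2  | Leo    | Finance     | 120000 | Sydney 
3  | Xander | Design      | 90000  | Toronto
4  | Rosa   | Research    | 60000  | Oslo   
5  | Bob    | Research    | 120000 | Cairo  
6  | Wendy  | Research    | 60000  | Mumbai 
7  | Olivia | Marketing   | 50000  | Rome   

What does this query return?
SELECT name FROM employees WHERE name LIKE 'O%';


LIKE 'O%' matches names starting with 'O'
Matching: 1

1 rows:
Olivia


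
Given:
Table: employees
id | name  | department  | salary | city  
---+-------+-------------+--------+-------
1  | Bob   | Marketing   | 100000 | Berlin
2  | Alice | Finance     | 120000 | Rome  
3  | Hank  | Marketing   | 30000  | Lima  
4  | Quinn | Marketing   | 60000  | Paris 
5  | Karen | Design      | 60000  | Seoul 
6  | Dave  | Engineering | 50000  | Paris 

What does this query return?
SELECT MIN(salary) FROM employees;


Salaries: 100000, 120000, 30000, 60000, 60000, 50000
MIN = 30000

30000


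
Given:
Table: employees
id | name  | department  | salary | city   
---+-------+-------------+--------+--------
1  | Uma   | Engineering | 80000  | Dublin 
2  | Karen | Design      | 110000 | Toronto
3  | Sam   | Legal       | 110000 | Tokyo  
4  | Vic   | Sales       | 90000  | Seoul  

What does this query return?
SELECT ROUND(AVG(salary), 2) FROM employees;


SUM(salary) = 390000
COUNT = 4
ROUND(AVG, 2) = ROUND(390000 / 4, 2) = 97500.0

97500.0


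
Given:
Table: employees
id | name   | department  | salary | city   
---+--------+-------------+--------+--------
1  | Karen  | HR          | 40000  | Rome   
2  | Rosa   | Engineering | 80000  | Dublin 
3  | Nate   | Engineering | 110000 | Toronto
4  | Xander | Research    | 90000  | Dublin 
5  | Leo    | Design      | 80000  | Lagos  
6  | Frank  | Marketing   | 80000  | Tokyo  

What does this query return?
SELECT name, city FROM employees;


Projecting columns: name, city

6 rows:
Karen, Rome
Rosa, Dublin
Nate, Toronto
Xander, Dublin
Leo, Lagos
Frank, Tokyo


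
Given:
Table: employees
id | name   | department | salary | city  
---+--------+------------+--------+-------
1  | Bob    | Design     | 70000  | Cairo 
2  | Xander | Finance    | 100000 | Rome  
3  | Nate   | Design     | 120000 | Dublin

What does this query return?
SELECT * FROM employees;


SELECT * returns all 3 rows with all columns

3 rows:
1, Bob, Design, 70000, Cairo
2, Xander, Finance, 100000, Rome
3, Nate, Design, 120000, Dublin


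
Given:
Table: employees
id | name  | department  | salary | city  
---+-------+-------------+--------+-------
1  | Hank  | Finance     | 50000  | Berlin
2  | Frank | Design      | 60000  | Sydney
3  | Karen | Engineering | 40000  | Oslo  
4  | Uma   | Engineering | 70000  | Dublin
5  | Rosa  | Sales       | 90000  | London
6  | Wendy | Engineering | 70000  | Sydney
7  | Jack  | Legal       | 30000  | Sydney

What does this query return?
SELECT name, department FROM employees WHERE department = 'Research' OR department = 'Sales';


Filtering: department = 'Research' OR 'Sales'
Matching: 1 rows

1 rows:
Rosa, Sales


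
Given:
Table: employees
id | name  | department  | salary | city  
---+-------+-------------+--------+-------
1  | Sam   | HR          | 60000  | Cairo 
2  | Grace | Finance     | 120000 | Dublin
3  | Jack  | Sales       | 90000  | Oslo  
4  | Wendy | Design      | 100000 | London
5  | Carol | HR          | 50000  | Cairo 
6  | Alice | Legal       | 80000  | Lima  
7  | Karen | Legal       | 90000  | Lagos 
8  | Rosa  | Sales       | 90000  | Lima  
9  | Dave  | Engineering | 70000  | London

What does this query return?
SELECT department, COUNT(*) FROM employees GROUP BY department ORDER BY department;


Assigning each row to its department group:
  Sam -> HR
  Grace -> Finance
  Jack -> Sales
  Wendy -> Design
  Carol -> HR
  Alice -> Legal
  Karen -> Legal
  Rosa -> Sales
  Dave -> Engineering


6 groups:
Design, 1
Engineering, 1
Finance, 1
HR, 2
Legal, 2
Sales, 2


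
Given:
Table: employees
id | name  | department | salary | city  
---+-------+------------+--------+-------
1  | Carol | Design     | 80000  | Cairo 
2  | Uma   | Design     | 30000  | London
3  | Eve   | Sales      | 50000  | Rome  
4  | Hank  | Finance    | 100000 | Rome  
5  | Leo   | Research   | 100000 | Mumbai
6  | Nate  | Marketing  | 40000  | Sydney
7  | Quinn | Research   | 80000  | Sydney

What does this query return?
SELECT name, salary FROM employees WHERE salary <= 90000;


Filtering: salary <= 90000
Matching: 5 rows

5 rows:
Carol, 80000
Uma, 30000
Eve, 50000
Nate, 40000
Quinn, 80000


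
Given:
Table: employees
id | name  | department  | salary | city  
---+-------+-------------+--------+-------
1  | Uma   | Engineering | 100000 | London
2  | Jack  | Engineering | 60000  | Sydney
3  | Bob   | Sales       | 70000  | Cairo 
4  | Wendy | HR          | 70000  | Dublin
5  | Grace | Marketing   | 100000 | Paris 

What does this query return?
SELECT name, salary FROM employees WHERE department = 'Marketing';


Filtering: department = 'Marketing'
Matching rows: 1

1 rows:
Grace, 100000


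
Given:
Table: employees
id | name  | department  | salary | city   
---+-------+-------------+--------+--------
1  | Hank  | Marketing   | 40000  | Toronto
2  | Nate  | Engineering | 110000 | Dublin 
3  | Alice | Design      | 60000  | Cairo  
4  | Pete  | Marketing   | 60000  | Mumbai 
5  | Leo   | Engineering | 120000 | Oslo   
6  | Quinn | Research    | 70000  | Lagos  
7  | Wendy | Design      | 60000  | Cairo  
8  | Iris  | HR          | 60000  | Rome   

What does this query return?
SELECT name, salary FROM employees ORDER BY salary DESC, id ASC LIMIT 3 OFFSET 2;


Sort by salary DESC (id ASC tiebreak), then skip 2 and take 3
Rows 3 through 5

3 rows:
Quinn, 70000
Alice, 60000
Pete, 60000


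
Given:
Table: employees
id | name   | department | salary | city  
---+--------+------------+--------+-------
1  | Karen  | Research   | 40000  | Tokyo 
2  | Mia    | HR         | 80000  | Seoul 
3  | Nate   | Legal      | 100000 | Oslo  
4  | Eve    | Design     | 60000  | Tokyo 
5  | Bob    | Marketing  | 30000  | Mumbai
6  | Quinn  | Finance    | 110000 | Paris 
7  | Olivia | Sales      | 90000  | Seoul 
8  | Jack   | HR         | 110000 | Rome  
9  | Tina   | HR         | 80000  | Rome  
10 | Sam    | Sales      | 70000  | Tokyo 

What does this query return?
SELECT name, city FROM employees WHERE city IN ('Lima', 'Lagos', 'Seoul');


Filtering: city IN ('Lima', 'Lagos', 'Seoul')
Matching: 2 rows

2 rows:
Mia, Seoul
Olivia, Seoul


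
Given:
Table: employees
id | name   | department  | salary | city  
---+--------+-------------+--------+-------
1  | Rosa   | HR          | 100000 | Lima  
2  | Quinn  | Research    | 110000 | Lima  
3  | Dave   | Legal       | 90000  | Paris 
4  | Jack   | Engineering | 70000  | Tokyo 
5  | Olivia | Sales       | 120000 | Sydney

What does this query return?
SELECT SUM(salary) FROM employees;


SUM(salary) = 100000 + 110000 + 90000 + 70000 + 120000 = 490000

490000


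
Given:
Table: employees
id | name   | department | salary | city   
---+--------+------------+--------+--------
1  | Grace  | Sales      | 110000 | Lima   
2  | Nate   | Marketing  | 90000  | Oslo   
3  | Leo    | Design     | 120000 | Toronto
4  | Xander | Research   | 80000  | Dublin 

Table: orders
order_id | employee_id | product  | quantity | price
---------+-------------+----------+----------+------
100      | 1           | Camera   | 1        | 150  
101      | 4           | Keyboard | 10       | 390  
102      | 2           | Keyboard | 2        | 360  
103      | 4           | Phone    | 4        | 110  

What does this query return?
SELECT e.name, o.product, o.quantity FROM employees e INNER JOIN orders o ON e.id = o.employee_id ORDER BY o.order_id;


Joining employees.id = orders.employee_id:
  employee Grace (id=1) -> order Camera
  employee Xander (id=4) -> order Keyboard
  employee Nate (id=2) -> order Keyboard
  employee Xander (id=4) -> order Phone


4 rows:
Grace, Camera, 1
Xander, Keyboard, 10
Nate, Keyboard, 2
Xander, Phone, 4


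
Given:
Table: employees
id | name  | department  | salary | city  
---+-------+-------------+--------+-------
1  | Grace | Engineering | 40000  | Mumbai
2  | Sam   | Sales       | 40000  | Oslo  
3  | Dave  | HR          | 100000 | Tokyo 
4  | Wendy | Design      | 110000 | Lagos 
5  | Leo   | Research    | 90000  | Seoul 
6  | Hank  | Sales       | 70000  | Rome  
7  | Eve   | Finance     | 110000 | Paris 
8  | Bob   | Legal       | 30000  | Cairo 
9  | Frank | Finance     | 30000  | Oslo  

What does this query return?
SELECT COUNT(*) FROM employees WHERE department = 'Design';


Counting rows where department = 'Design'
  Wendy -> MATCH


1


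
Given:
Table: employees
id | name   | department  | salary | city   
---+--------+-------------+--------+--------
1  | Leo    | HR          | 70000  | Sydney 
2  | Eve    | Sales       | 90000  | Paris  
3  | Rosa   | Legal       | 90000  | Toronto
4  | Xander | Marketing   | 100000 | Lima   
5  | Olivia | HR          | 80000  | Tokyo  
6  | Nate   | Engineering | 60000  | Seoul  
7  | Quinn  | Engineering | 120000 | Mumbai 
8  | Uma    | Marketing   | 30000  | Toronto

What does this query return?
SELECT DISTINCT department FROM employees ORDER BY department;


All 'department' values (row order): HR, Sales, Legal, Marketing, HR, Engineering, Engineering, Marketing
Removing duplicates leaves 5 unique value(s).

5 values:
Engineering
HR
Legal
Marketing
Sales


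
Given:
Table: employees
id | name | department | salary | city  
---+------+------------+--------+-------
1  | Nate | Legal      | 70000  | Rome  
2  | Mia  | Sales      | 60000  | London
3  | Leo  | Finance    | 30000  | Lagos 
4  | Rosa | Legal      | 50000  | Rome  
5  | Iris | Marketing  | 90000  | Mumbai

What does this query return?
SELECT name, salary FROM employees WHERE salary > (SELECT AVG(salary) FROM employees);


Subquery: AVG(salary) = 60000.0
Filtering: salary > 60000.0
  Nate (70000) -> MATCH
  Iris (90000) -> MATCH


2 rows:
Nate, 70000
Iris, 90000


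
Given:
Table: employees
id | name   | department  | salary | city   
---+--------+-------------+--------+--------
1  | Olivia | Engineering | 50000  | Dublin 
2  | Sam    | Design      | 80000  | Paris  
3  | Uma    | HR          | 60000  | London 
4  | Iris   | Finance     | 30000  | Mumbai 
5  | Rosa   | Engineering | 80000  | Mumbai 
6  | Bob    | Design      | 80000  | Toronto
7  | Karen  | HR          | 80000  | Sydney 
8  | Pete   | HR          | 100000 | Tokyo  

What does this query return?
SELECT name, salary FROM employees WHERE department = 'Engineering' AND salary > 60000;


Filtering: department = 'Engineering' AND salary > 60000
Matching: 1 rows

1 rows:
Rosa, 80000


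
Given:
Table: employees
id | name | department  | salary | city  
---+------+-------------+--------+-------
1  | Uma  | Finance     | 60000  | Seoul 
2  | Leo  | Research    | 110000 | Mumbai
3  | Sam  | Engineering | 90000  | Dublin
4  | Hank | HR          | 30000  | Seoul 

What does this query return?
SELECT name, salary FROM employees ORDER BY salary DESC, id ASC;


Sorting by salary DESC, then id ASC for ties

4 rows:
Leo, 110000
Sam, 90000
Uma, 60000
Hank, 30000


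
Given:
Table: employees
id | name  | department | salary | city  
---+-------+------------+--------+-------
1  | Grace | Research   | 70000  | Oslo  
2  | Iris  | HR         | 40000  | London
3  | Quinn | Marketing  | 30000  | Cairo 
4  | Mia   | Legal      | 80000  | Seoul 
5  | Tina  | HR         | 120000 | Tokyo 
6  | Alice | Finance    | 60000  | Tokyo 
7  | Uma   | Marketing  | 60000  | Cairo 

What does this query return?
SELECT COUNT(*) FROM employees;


COUNT(*) counts all rows

7


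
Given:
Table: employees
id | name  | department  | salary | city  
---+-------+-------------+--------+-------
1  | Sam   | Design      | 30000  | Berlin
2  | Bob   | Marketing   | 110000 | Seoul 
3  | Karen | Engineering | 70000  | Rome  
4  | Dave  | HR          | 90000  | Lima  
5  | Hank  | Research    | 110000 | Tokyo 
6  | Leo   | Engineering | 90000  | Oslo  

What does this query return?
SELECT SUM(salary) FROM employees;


SUM(salary) = 30000 + 110000 + 70000 + 90000 + 110000 + 90000 = 500000

500000


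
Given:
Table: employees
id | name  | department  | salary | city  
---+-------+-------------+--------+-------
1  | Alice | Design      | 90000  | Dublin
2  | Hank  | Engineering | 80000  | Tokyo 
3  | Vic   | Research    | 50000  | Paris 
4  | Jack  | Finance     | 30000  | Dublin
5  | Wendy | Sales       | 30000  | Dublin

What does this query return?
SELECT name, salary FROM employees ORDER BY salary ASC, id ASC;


Sorting by salary ASC, then id ASC for ties

5 rows:
Jack, 30000
Wendy, 30000
Vic, 50000
Hank, 80000
Alice, 90000


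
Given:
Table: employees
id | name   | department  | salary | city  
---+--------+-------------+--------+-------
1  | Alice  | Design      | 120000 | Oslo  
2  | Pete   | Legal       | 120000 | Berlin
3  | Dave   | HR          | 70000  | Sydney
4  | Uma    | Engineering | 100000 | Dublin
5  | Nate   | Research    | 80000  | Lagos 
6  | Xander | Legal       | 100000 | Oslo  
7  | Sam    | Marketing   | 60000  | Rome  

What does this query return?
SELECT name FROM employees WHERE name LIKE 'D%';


LIKE 'D%' matches names starting with 'D'
Matching: 1

1 rows:
Dave


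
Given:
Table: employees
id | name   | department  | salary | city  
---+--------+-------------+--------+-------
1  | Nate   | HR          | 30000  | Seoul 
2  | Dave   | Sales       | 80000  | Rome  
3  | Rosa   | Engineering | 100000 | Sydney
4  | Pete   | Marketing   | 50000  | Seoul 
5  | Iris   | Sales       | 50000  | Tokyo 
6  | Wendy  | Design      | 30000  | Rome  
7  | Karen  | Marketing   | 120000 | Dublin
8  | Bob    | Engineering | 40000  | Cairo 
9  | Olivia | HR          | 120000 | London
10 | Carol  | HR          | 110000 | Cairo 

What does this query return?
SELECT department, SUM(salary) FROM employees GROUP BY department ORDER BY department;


Summing salary within each department:
  Design: 30000 = 30000
  Engineering: 100000 + 40000 = 140000
  HR: 30000 + 120000 + 110000 = 260000
  Marketing: 50000 + 120000 = 170000
  Sales: 80000 + 50000 = 130000


5 groups:
Design, 30000
Engineering, 140000
HR, 260000
Marketing, 170000
Sales, 130000


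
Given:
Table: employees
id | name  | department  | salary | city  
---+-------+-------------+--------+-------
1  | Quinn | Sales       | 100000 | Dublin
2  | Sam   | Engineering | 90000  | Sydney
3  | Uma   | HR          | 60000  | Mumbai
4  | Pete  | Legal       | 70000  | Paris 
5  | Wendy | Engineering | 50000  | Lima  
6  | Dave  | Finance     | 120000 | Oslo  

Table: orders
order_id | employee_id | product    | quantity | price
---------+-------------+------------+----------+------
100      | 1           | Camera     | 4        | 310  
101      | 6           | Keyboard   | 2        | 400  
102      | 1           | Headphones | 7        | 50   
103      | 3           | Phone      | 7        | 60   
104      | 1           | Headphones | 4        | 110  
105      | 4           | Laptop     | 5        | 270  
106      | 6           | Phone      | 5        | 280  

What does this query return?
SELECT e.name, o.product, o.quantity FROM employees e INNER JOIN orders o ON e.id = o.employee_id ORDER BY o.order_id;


Joining employees.id = orders.employee_id:
  employee Quinn (id=1) -> order Camera
  employee Dave (id=6) -> order Keyboard
  employee Quinn (id=1) -> order Headphones
  employee Uma (id=3) -> order Phone
  employee Quinn (id=1) -> order Headphones
  employee Pete (id=4) -> order Laptop
  employee Dave (id=6) -> order Phone


7 rows:
Quinn, Camera, 4
Dave, Keyboard, 2
Quinn, Headphones, 7
Uma, Phone, 7
Quinn, Headphones, 4
Pete, Laptop, 5
Dave, Phone, 5


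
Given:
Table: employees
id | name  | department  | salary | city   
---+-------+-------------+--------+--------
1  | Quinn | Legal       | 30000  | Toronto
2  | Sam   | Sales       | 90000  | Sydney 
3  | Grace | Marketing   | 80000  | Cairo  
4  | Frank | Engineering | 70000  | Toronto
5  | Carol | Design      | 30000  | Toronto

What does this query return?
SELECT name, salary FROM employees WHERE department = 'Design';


Filtering: department = 'Design'
Matching rows: 1

1 rows:
Carol, 30000


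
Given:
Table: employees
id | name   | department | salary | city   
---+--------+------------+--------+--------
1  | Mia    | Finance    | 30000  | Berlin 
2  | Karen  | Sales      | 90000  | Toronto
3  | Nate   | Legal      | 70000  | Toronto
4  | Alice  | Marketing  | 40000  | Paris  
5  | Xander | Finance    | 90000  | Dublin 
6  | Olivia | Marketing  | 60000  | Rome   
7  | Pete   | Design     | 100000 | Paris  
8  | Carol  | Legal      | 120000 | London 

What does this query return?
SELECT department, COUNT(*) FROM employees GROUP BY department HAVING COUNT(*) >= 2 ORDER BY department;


Groups with count >= 2:
  Finance: 2 -> PASS
  Legal: 2 -> PASS
  Marketing: 2 -> PASS
  Design: 1 -> filtered out
  Sales: 1 -> filtered out


3 groups:
Finance, 2
Legal, 2
Marketing, 2


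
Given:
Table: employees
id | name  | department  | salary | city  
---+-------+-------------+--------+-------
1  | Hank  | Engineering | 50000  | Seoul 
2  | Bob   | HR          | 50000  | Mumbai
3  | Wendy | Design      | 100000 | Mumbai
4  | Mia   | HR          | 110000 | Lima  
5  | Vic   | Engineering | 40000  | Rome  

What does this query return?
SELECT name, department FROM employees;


Projecting columns: name, department

5 rows:
Hank, Engineering
Bob, HR
Wendy, Design
Mia, HR
Vic, Engineering


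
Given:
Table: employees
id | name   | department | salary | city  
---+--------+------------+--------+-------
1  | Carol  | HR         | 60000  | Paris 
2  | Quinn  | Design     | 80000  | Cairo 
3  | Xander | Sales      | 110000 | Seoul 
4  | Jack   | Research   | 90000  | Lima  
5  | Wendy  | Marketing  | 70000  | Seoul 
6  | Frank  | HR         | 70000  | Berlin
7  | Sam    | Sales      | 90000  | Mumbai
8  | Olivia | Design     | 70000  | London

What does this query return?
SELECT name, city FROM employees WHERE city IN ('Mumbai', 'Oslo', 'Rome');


Filtering: city IN ('Mumbai', 'Oslo', 'Rome')
Matching: 1 rows

1 rows:
Sam, Mumbai


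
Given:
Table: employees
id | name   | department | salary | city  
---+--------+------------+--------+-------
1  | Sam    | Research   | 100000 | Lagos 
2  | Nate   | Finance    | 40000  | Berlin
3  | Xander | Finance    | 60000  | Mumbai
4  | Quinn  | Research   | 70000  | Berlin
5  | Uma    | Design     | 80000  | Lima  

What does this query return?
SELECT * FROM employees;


SELECT * returns all 5 rows with all columns

5 rows:
1, Sam, Research, 100000, Lagos
2, Nate, Finance, 40000, Berlin
3, Xander, Finance, 60000, Mumbai
4, Quinn, Research, 70000, Berlin
5, Uma, Design, 80000, Lima


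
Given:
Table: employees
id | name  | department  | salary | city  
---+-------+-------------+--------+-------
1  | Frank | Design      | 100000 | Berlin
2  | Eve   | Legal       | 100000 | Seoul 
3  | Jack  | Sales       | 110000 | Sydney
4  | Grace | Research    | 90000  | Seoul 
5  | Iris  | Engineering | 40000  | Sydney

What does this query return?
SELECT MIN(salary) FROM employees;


Salaries: 100000, 100000, 110000, 90000, 40000
MIN = 40000

40000


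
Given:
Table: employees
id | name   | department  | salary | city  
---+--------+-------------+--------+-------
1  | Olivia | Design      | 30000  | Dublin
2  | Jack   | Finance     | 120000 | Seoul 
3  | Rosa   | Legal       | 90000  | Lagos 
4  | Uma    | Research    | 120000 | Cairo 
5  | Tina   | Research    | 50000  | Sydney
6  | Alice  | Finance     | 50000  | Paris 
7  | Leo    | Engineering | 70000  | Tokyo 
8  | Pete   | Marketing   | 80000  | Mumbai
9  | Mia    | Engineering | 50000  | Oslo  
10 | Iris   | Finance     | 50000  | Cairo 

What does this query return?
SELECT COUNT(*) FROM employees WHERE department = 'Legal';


Counting rows where department = 'Legal'
  Rosa -> MATCH


1


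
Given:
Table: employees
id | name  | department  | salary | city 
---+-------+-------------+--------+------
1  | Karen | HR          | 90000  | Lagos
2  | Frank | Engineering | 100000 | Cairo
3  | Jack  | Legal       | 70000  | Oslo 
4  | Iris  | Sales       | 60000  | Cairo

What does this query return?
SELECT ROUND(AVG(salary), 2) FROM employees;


SUM(salary) = 320000
COUNT = 4
ROUND(AVG, 2) = ROUND(320000 / 4, 2) = 80000.0

80000.0


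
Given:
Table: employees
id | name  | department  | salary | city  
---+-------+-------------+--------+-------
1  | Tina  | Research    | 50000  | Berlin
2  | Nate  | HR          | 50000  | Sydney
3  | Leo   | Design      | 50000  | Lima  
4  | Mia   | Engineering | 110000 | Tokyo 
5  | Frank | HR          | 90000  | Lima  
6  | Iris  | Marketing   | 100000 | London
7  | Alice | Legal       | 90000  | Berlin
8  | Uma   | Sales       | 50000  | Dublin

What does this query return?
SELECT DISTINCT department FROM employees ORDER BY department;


All 'department' values (row order): Research, HR, Design, Engineering, HR, Marketing, Legal, Sales
Removing duplicates leaves 7 unique value(s).

7 values:
Design
Engineering
HR
Legal
Marketing
Research
Sales


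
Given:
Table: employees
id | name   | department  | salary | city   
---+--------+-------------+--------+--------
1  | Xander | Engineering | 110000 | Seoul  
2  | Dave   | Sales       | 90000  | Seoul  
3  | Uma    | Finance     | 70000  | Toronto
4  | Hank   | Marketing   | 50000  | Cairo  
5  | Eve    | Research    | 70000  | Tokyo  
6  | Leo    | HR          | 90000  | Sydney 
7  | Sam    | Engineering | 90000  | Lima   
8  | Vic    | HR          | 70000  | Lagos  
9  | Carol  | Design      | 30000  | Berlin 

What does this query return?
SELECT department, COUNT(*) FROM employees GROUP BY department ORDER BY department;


Assigning each row to its department group:
  Xander -> Engineering
  Dave -> Sales
  Uma -> Finance
  Hank -> Marketing
  Eve -> Research
  Leo -> HR
  Sam -> Engineering
  Vic -> HR
  Carol -> Design


7 groups:
Design, 1
Engineering, 2
Finance, 1
HR, 2
Marketing, 1
Research, 1
Sales, 1
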